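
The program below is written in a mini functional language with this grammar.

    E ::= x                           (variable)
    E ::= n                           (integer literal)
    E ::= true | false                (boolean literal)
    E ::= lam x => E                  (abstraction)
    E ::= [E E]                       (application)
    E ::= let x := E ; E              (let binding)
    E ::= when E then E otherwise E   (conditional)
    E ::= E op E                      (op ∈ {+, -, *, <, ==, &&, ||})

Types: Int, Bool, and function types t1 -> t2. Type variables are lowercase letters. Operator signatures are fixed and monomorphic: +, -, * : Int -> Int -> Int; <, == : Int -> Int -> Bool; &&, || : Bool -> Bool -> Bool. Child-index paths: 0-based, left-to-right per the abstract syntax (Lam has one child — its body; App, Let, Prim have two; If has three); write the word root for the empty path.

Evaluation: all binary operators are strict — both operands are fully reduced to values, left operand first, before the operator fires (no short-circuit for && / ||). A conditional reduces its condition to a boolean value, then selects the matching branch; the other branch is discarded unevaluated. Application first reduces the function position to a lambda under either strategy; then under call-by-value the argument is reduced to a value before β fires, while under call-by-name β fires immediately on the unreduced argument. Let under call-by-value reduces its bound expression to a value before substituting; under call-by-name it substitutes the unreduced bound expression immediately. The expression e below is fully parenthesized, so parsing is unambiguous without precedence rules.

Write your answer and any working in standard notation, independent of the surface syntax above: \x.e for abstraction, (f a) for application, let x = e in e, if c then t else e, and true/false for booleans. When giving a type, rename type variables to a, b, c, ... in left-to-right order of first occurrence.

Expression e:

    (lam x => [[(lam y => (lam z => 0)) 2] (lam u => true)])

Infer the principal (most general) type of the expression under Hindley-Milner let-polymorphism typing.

Working:
\z._ : c -> Int
\y._ : b -> c -> Int
  unify b -> c -> Int ~ Int -> d
  unify b ~ Int
  unify c -> Int ~ d
_ _ : c -> Int
\u._ : e -> Bool
  unify c -> Int ~ (e -> Bool) -> f
  unify c ~ e -> Bool
  unify Int ~ f
_ _ : Int
\x._ : a -> Int

Answer: a -> Int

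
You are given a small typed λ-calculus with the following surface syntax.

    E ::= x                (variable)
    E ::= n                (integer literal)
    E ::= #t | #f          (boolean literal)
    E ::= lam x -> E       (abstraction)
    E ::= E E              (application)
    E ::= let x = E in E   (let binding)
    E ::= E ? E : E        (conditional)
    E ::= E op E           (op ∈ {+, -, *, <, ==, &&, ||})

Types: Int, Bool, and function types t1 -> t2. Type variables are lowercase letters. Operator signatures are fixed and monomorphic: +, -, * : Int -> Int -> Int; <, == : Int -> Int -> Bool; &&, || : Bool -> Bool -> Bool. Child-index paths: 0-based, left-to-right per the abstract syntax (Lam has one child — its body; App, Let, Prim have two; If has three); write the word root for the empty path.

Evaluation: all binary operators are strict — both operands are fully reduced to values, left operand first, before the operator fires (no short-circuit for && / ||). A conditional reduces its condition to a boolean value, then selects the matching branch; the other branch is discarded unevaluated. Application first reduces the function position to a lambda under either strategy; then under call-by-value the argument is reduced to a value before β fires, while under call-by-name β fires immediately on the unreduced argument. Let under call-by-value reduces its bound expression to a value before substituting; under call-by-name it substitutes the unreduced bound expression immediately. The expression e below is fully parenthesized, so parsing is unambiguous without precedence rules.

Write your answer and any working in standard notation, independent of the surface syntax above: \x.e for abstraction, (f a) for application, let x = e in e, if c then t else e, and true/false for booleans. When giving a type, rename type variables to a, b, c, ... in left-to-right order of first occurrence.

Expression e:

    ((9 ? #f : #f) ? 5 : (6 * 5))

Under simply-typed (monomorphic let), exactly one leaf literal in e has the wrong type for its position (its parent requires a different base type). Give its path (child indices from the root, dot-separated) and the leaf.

Working:
  unify Int ~ Bool
  FAIL: mismatch Int ~ Bool

Answer: 0.0 : 9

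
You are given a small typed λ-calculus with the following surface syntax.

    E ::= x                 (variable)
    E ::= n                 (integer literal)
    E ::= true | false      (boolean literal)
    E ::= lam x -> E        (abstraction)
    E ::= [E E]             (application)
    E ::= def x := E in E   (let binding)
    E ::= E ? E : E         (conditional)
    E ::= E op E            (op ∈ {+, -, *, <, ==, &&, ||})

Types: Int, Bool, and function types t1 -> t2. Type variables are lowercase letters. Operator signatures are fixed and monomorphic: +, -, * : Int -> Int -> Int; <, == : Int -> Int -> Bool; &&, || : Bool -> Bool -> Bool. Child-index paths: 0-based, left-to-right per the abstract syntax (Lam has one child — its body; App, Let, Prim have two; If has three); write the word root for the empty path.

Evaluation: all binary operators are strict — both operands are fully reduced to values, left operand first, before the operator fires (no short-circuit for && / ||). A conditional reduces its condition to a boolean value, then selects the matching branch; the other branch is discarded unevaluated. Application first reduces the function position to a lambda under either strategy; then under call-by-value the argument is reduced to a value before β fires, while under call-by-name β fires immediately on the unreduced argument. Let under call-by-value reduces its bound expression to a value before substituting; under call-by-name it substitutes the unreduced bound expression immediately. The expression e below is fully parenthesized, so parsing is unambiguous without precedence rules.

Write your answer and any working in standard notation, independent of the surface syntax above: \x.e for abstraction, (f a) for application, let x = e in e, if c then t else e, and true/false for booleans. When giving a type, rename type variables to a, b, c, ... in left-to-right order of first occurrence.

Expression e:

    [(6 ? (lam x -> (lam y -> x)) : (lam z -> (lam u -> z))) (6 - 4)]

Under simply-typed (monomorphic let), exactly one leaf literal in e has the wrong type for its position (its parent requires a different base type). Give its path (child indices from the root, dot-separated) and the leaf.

Trace:
  unify Int ~ Bool
  FAIL: mismatch Int ~ Bool

Answer: 0.0 : 6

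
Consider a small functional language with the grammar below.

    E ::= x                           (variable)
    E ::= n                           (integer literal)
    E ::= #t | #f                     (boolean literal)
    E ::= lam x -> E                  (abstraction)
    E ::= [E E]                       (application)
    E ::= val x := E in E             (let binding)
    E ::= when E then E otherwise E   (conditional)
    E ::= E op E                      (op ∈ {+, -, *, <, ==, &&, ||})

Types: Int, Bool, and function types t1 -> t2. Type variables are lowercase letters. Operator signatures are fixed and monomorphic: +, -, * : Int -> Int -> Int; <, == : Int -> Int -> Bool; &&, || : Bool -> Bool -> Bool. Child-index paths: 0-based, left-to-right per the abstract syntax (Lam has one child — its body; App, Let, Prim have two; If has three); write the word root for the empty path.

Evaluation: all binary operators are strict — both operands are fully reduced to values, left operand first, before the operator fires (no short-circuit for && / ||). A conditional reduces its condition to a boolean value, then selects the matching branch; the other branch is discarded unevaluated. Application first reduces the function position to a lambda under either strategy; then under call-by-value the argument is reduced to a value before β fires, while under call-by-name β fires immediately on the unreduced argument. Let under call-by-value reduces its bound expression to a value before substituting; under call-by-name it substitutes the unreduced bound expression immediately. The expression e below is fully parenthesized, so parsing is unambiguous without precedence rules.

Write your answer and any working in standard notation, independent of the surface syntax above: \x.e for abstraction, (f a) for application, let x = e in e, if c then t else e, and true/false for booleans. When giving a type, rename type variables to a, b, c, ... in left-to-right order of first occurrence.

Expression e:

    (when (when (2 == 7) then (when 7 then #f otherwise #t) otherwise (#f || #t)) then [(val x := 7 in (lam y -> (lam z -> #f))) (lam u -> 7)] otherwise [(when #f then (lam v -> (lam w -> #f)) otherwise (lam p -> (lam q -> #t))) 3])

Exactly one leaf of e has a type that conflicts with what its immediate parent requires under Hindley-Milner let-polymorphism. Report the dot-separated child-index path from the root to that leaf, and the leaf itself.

Answer: 0.1.0 : 7

Working:
  unify Int ~ Int
  unify Int ~ Int
  unify Bool ~ Bool
  unify Int ~ Bool
  FAIL: mismatch Int ~ Bool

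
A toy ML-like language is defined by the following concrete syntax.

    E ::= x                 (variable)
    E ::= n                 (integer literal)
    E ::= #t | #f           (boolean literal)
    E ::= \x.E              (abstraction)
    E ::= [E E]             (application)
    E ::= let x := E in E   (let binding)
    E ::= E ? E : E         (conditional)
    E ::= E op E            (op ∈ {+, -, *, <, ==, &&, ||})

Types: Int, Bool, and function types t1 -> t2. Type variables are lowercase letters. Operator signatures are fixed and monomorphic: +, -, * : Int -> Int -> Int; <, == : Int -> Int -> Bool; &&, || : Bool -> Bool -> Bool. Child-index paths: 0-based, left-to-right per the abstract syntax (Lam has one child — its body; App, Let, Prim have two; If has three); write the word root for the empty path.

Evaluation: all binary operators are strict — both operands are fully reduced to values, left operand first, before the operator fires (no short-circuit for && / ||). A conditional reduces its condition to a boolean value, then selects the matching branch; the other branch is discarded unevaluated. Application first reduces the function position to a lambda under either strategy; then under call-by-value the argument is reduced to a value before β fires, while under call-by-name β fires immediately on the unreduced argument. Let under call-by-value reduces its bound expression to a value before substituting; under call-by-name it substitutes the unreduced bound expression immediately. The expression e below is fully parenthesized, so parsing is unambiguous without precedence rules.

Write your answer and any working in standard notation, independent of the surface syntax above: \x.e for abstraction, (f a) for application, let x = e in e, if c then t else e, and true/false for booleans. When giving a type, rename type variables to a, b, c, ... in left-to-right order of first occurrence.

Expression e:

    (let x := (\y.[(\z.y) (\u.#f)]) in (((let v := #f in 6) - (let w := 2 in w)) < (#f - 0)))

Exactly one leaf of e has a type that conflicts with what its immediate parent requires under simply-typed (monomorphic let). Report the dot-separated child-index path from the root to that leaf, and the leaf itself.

Answer: 1.1.0 : false

Working:
y : a
\z._ : b -> a
\u._ : c -> Bool
  unify b -> a ~ (c -> Bool) -> d
  unify b ~ c -> Bool
  unify a ~ d
_ _ : d
\y._ : d -> d
let x : d -> d
let v : Bool
  unify Int ~ Int
let w : Int
w : Int
  unify Int ~ Int
  unify Int ~ Int
  unify Bool ~ Int
  FAIL: mismatch Bool ~ Int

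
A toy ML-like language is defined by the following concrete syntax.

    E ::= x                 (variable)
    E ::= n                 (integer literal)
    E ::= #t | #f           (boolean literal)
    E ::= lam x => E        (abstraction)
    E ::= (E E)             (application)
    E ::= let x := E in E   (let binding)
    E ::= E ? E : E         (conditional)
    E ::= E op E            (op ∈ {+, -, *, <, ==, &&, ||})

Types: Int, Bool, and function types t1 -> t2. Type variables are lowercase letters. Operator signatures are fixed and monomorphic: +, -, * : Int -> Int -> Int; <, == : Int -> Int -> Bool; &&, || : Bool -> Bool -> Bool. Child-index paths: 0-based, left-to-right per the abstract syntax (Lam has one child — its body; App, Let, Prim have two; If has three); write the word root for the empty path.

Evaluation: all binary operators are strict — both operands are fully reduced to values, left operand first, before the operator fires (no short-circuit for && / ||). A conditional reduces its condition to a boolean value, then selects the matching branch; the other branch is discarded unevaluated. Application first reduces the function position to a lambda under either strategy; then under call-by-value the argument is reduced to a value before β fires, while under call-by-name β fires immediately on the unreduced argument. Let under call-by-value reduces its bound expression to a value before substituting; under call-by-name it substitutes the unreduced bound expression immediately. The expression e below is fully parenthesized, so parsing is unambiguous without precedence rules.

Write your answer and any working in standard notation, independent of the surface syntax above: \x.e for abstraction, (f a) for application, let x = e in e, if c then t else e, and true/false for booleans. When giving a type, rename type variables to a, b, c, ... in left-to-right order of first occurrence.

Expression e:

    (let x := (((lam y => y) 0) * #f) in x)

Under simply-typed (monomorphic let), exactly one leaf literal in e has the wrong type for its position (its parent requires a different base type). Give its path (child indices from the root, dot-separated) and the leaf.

Trace:
y : a
\y._ : a -> a
  unify a -> a ~ Int -> b
  unify a ~ Int
  unify Int ~ b
_ _ : Int
  unify Int ~ Int
  unify Bool ~ Int
  FAIL: mismatch Bool ~ Int

Answer: 0.1 : false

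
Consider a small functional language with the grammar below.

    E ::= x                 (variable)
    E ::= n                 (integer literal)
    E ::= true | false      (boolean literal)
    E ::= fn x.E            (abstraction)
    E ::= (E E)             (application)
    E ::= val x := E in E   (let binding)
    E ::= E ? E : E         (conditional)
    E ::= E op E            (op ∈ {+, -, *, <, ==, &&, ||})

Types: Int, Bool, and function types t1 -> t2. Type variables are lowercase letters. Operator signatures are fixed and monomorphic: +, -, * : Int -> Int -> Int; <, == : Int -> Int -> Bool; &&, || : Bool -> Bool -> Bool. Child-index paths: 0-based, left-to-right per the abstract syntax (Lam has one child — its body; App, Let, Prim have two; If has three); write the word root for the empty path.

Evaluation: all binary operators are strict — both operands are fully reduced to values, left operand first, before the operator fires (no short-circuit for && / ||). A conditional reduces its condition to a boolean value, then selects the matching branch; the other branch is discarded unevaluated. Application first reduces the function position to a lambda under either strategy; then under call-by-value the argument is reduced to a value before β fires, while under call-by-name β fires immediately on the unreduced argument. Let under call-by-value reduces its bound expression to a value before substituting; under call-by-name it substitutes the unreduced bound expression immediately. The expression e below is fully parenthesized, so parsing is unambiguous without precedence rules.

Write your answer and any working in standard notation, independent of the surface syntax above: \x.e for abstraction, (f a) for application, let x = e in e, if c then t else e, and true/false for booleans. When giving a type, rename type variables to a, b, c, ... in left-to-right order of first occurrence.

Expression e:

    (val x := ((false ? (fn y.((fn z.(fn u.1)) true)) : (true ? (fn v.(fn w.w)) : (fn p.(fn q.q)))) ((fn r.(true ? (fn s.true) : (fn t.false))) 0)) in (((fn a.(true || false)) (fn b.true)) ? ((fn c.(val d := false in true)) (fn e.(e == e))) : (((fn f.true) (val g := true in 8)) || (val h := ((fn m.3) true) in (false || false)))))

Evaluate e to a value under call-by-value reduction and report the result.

Derivation:
step 0: (let x = ((if false then (\y.((\z.(\u.1)) true)) else (if true then (\v.(\w.w)) else (\p.(\q.q)))) ((\r.(if true then (\s.true) else (\t.false))) 0)) in (if ((\a.(true || false)) (\b.true)) then ((\c.(let d = false in true)) (\e.(e == e))) else (((\f.true) (let g = true in 8)) || (let h = ((\m.3) true) in (false || false)))))
step 1: [if@0.0] (let x = ((if true then (\v.(\w.w)) else (\p.(\q.q))) ((\r.(if true then (\s.true) else (\t.false))) 0)) in (if ((\a.(true || false)) (\b.true)) then ((\c.(let d = false in true)) (\e.(e == e))) else (((\f.true) (let g = true in 8)) || (let h = ((\m.3) true) in (false || false)))))
step 2: [if@0.0] (let x = ((\v.(\w.w)) ((\r.(if true then (\s.true) else (\t.false))) 0)) in (if ((\a.(true || false)) (\b.true)) then ((\c.(let d = false in true)) (\e.(e == e))) else (((\f.true) (let g = true in 8)) || (let h = ((\m.3) true) in (false || false)))))
step 3: [beta@0.1] (let x = ((\v.(\w.w)) (if true then (\s.true) else (\t.false))) in (if ((\a.(true || false)) (\b.true)) then ((\c.(let d = false in true)) (\e.(e == e))) else (((\f.true) (let g = true in 8)) || (let h = ((\m.3) true) in (false || false)))))
step 4: [if@0.1] (let x = ((\v.(\w.w)) (\s.true)) in (if ((\a.(true || false)) (\b.true)) then ((\c.(let d = false in true)) (\e.(e == e))) else (((\f.true) (let g = true in 8)) || (let h = ((\m.3) true) in (false || false)))))
step 5: [beta@0] (let x = (\w.w) in (if ((\a.(true || false)) (\b.true)) then ((\c.(let d = false in true)) (\e.(e == e))) else (((\f.true) (let g = true in 8)) || (let h = ((\m.3) true) in (false || false)))))
step 6: [let@root] (if ((\a.(true || false)) (\b.true)) then ((\c.(let d = false in true)) (\e.(e == e))) else (((\f.true) (let g = true in 8)) || (let h = ((\m.3) true) in (false || false))))
step 7: [beta@0] (if (true || false) then ((\c.(let d = false in true)) (\e.(e == e))) else (((\f.true) (let g = true in 8)) || (let h = ((\m.3) true) in (false || false))))
step 8: [delta@0] (if true then ((\c.(let d = false in true)) (\e.(e == e))) else (((\f.true) (let g = true in 8)) || (let h = ((\m.3) true) in (false || false))))
step 9: [if@root] ((\c.(let d = false in true)) (\e.(e == e)))
step 10: [beta@root] (let d = false in true)
step 11: [let@root] true

Answer: true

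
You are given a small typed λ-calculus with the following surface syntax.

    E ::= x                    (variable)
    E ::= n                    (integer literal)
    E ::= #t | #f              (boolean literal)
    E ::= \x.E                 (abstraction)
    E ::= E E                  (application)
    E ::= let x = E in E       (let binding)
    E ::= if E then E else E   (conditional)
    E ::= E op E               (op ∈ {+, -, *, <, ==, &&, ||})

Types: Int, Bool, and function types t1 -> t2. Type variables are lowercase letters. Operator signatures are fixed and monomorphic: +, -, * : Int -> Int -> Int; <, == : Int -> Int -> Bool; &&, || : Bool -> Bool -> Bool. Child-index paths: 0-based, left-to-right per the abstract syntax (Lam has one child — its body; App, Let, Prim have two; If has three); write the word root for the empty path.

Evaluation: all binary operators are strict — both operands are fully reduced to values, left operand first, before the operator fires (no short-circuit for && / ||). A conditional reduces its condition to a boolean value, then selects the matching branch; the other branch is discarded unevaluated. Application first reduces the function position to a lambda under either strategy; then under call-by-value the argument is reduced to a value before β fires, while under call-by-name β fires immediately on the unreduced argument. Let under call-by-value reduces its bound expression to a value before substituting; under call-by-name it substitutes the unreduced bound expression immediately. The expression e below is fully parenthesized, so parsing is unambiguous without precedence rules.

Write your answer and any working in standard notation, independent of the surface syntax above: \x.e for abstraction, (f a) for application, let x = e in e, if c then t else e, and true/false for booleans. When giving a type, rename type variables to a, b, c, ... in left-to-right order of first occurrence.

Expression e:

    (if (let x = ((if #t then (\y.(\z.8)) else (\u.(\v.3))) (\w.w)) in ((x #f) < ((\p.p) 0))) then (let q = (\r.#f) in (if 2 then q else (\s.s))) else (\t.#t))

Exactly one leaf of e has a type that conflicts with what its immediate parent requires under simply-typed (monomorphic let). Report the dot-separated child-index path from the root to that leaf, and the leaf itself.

Answer: 1.1.0 : 2

Working:
  unify Bool ~ Bool
\z._ : b -> Int
\y._ : a -> b -> Int
\v._ : d -> Int
\u._ : c -> d -> Int
  unify a -> b -> Int ~ c -> d -> Int
  unify a ~ c
  unify b -> Int ~ d -> Int
  unify b ~ d
  unify Int ~ Int
w : e
\w._ : e -> e
  unify c -> d -> Int ~ (e -> e) -> f
  unify c ~ e -> e
  unify d -> Int ~ f
_ _ : d -> Int
let x : d -> Int
x : d -> Int
  unify d -> Int ~ Bool -> g
  unify d ~ Bool
  unify Int ~ g
_ _ : Int
  unify Int ~ Int
p : h
\p._ : h -> h
  unify h -> h ~ Int -> i
  unify h ~ Int
  unify Int ~ i
_ _ : Int
  unify Int ~ Int
  unify Bool ~ Bool
\r._ : j -> Bool
let q : j -> Bool
  unify Int ~ Bool
  FAIL: mismatch Int ~ Bool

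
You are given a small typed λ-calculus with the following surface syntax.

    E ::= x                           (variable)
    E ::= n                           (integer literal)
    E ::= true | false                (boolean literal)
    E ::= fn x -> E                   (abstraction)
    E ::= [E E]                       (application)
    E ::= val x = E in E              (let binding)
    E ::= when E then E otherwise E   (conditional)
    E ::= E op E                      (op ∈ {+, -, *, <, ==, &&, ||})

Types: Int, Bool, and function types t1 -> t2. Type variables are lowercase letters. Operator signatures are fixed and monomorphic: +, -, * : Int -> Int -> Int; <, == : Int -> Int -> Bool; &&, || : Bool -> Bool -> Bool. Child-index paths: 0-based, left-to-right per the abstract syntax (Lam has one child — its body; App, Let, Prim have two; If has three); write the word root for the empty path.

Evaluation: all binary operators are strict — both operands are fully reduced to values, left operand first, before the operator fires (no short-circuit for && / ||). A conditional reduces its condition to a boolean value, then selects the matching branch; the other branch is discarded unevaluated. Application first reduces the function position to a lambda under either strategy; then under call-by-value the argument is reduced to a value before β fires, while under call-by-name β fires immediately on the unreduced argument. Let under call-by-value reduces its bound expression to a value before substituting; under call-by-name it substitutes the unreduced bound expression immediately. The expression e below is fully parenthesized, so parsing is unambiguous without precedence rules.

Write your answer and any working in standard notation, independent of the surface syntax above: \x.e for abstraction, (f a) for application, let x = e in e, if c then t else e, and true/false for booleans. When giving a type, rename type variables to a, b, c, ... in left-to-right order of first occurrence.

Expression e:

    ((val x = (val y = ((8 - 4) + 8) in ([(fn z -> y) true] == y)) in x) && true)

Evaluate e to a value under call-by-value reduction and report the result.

Trace:
step 0: ((let x = (let y = ((8 - 4) + 8) in (((\z.y) true) == y)) in x) && true)
step 1: [delta@0.0.0.0] ((let x = (let y = (4 + 8) in (((\z.y) true) == y)) in x) && true)
step 2: [delta@0.0.0] ((let x = (let y = 12 in (((\z.y) true) == y)) in x) && true)
step 3: [let@0.0] ((let x = (((\z.12) true) == 12) in x) && true)
step 4: [beta@0.0.0] ((let x = (12 == 12) in x) && true)
step 5: [delta@0.0] ((let x = true in x) && true)
step 6: [let@0] (true && true)
step 7: [delta@root] true

Answer: true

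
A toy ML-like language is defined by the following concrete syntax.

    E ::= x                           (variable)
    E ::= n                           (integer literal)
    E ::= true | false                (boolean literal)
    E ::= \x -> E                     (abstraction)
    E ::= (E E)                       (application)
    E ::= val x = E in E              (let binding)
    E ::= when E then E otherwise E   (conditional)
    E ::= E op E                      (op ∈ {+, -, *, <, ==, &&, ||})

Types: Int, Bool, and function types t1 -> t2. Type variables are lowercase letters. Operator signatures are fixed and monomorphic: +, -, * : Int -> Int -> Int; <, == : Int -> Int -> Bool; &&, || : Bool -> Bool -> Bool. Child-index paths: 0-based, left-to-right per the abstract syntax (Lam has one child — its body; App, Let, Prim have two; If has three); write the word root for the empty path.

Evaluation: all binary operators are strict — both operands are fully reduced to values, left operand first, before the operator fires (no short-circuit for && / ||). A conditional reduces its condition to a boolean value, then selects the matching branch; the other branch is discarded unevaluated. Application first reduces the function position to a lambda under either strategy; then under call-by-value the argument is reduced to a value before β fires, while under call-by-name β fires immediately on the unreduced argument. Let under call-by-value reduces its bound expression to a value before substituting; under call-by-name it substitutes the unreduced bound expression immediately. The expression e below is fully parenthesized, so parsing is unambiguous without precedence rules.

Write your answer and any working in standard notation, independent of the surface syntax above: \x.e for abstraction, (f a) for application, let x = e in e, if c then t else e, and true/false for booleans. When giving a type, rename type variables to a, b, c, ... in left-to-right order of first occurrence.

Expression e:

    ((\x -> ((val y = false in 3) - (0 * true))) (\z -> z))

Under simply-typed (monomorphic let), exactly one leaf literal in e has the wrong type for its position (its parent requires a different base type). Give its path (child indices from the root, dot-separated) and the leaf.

Trace:
let y : Bool
  unify Int ~ Int
  unify Int ~ Int
  unify Bool ~ Int
  FAIL: mismatch Bool ~ Int

Answer: 0.0.1.1 : true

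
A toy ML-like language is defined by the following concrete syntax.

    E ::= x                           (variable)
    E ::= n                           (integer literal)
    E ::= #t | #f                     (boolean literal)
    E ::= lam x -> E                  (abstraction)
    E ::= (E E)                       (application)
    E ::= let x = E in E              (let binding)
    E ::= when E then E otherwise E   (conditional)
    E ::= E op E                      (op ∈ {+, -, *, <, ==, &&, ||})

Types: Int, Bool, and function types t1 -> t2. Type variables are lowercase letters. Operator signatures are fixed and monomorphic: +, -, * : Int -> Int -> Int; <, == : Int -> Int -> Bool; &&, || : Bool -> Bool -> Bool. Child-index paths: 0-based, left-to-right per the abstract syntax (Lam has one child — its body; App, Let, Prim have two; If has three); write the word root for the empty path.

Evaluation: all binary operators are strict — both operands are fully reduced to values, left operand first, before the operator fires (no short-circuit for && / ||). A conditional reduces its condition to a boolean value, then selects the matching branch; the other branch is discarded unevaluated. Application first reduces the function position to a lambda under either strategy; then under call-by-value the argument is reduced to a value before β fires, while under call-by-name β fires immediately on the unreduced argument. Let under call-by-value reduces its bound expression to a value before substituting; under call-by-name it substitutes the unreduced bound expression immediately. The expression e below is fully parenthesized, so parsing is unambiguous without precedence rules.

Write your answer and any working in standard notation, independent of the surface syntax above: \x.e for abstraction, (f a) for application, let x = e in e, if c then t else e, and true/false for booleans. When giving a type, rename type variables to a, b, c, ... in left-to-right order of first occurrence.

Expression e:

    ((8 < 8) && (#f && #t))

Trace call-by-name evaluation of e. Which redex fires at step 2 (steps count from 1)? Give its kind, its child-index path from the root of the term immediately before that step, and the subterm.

Trace:
step 0: ((8 < 8) && (false && true))
step 1: [delta@0] (false && (false && true))
step 2: [delta@1] (false && false)

Answer: delta at 1 : (false && true)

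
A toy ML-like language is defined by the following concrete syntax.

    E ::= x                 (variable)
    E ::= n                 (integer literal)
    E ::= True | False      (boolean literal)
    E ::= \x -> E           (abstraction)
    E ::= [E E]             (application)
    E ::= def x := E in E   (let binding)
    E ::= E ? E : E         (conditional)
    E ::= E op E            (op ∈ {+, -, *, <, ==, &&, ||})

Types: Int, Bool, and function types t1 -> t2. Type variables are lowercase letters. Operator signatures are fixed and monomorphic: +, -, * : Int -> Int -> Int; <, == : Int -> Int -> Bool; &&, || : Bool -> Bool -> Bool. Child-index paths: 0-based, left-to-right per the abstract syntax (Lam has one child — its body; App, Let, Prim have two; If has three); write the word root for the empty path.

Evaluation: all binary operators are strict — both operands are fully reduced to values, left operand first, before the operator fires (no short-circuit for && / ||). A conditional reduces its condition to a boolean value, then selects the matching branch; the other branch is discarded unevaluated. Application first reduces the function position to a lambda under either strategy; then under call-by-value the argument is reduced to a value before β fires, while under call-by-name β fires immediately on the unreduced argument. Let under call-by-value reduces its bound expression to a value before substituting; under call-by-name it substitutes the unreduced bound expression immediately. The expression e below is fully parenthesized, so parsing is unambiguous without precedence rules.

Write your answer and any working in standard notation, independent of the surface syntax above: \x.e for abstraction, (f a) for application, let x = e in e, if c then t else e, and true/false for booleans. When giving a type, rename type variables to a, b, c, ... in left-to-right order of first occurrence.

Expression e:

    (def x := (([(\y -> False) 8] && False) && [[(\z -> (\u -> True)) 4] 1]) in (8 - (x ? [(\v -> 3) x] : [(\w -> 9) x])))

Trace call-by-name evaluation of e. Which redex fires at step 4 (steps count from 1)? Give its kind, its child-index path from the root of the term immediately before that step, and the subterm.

Derivation:
step 0: (let x = ((((\y.false) 8) && false) && (((\z.(\u.true)) 4) 1)) in (8 - (if x then ((\v.3) x) else ((\w.9) x))))
step 1: [let@root] (8 - (if ((((\y.false) 8) && false) && (((\z.(\u.true)) 4) 1)) then ((\v.3) ((((\y.false) 8) && false) && (((\z.(\u.true)) 4) 1))) else ((\w.9) ((((\y.false) 8) && false) && (((\z.(\u.true)) 4) 1)))))
step 2: [beta@1.0.0.0] (8 - (if ((false && false) && (((\z.(\u.true)) 4) 1)) then ((\v.3) ((((\y.false) 8) && false) && (((\z.(\u.true)) 4) 1))) else ((\w.9) ((((\y.false) 8) && false) && (((\z.(\u.true)) 4) 1)))))
step 3: [delta@1.0.0] (8 - (if (false && (((\z.(\u.true)) 4) 1)) then ((\v.3) ((((\y.false) 8) && false) && (((\z.(\u.true)) 4) 1))) else ((\w.9) ((((\y.false) 8) && false) && (((\z.(\u.true)) 4) 1)))))
step 4: [beta@1.0.1.0] (8 - (if (false && ((\u.true) 1)) then ((\v.3) ((((\y.false) 8) && false) && (((\z.(\u.true)) 4) 1))) else ((\w.9) ((((\y.false) 8) && false) && (((\z.(\u.true)) 4) 1)))))

Answer: beta at 1.0.1.0 : ((\z.(\u.true)) 4)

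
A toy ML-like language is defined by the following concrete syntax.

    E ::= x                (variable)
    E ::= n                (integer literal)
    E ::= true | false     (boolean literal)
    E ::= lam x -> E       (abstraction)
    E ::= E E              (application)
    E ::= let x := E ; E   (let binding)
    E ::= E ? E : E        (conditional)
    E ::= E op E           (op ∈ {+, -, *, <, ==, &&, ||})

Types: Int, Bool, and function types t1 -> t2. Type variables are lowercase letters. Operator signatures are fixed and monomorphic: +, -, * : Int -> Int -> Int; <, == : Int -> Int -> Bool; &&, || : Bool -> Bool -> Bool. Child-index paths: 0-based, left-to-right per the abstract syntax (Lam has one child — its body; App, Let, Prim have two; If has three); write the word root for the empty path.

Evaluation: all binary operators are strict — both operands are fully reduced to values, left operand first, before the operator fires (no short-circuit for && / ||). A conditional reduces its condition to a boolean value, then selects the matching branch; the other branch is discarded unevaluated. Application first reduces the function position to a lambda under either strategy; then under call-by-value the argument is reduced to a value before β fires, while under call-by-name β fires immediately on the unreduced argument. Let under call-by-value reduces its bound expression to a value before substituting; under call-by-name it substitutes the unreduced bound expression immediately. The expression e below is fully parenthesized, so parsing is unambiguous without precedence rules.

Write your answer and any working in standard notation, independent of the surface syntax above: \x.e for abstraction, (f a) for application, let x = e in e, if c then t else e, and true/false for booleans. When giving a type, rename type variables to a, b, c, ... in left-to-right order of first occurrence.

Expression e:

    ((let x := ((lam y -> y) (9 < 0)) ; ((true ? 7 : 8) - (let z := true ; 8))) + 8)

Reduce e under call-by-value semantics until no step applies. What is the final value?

Derivation:
step 0: ((let x = ((\y.y) (9 < 0)) in ((if true then 7 else 8) - (let z = true in 8))) + 8)
step 1: [delta@0.0.1] ((let x = ((\y.y) false) in ((if true then 7 else 8) - (let z = true in 8))) + 8)
step 2: [beta@0.0] ((let x = false in ((if true then 7 else 8) - (let z = true in 8))) + 8)
step 3: [let@0] (((if true then 7 else 8) - (let z = true in 8)) + 8)
step 4: [if@0.0] ((7 - (let z = true in 8)) + 8)
step 5: [let@0.1] ((7 - 8) + 8)
step 6: [delta@0] (-1 + 8)
step 7: [delta@root] 7

Answer: 7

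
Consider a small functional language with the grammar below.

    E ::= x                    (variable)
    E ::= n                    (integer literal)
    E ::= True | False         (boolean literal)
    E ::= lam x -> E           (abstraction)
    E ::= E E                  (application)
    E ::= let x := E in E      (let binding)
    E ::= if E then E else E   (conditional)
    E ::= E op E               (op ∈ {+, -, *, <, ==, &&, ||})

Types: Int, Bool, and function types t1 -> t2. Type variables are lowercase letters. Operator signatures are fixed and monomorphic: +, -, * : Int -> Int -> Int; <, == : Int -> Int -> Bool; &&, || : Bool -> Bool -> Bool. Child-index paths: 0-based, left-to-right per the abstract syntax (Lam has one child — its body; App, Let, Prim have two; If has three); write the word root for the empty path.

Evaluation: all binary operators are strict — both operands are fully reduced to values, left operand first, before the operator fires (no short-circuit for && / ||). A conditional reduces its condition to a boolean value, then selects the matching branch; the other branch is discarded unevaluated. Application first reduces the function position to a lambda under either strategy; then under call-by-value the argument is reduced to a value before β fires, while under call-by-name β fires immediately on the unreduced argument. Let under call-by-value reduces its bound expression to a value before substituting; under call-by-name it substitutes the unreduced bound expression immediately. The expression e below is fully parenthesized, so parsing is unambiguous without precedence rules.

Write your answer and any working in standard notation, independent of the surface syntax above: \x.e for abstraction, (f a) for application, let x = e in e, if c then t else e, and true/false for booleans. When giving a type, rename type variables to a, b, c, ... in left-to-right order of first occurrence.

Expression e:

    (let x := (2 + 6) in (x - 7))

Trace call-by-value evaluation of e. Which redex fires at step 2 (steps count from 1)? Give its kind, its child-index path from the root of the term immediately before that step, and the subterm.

Working:
step 0: (let x = (2 + 6) in (x - 7))
step 1: [delta@0] (let x = 8 in (x - 7))
step 2: [let@root] (8 - 7)

Answer: let at root : (let x = 8 in (x - 7))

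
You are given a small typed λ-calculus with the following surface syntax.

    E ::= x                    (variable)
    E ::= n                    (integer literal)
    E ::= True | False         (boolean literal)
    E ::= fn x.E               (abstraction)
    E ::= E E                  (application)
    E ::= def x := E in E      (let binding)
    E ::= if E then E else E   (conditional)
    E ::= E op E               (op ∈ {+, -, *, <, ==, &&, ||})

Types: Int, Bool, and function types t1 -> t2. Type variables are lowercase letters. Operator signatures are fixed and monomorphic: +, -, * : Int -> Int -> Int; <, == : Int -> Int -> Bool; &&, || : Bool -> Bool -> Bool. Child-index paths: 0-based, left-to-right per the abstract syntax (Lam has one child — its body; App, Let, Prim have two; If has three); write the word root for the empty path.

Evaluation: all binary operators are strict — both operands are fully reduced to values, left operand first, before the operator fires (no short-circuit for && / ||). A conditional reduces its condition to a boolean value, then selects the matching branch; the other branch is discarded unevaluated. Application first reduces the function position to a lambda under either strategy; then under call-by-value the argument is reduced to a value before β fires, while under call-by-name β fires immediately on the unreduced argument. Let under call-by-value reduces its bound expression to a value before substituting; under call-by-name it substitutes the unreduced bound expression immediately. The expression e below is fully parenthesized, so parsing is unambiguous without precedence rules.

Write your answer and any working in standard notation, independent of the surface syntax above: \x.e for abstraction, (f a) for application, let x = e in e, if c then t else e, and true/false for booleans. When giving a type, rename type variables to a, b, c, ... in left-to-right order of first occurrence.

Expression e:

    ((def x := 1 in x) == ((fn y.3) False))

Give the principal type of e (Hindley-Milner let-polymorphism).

Working:
let x : Int
x : Int
  unify Int ~ Int
\y._ : a -> Int
  unify a -> Int ~ Bool -> b
  unify a ~ Bool
  unify Int ~ b
_ _ : Int
  unify Int ~ Int

Answer: Bool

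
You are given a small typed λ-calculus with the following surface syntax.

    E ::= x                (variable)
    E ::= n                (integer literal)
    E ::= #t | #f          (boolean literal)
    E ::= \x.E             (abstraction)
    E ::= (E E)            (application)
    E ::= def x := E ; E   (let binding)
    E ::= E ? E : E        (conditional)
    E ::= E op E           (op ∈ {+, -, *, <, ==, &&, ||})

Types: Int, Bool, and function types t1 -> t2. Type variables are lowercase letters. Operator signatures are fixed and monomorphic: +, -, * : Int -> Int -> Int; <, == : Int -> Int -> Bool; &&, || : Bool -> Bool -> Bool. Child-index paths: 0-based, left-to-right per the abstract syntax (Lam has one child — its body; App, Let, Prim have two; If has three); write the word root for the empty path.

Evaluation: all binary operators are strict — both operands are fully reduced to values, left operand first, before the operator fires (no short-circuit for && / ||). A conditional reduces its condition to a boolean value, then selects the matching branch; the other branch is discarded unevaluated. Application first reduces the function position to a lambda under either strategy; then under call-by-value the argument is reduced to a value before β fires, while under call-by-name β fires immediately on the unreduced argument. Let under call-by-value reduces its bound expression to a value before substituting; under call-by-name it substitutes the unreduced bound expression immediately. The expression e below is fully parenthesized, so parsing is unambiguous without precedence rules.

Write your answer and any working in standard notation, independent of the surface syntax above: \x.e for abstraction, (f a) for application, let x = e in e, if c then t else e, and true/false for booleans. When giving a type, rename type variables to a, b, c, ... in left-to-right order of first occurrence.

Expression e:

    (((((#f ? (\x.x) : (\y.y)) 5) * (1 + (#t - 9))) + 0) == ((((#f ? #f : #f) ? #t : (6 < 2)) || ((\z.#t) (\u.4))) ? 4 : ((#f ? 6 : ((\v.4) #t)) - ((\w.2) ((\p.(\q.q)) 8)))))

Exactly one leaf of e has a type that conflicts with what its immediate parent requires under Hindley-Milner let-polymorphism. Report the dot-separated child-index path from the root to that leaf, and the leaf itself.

Answer: 0.0.1.1.0 : true

Derivation:
  unify Bool ~ Bool
x : a
\x._ : a -> a
y : b
\y._ : b -> b
  unify a -> a ~ b -> b
  unify a ~ b
  unify b ~ b
  unify b -> b ~ Int -> c
  unify b ~ Int
  unify Int ~ c
_ _ : Int
  unify Int ~ Int
  unify Int ~ Int
  unify Bool ~ Int
  FAIL: mismatch Bool ~ Int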